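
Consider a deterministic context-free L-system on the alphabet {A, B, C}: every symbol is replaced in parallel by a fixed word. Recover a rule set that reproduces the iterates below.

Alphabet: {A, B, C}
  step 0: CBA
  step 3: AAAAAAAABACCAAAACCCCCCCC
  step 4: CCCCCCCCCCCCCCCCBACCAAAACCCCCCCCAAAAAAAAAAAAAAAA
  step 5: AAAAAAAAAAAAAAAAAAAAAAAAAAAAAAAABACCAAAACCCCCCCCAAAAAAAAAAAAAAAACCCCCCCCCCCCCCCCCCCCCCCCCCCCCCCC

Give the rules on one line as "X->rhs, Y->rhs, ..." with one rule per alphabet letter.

A->CC, B->BA, C->AA

  step 4 ⇒ step 5: CCCCCCCCCCCCCCCCBACCAAAACCCCCCCCAAAAAAAAAAAAAAAA ⇒ AA·AA·AA·AA·AA·AA·AA·AA·AA·AA·AA·AA·AA·AA·AA·AA·BA·CC·AA·AA·CC·CC·CC·CC·AA·AA·AA·AA·AA·AA·AA·AA·CC·CC·CC·CC·CC·CC·CC·CC·CC·CC·CC·CC·CC·CC·CC·CC
    A ↦ CC
    B ↦ BA
    C ↦ AA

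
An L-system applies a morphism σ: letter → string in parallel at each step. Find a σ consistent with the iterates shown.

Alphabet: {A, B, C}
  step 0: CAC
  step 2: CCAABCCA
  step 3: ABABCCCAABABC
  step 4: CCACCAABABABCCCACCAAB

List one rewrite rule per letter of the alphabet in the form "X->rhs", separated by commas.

A->C, B->CA, C->AB

  step 3 ⇒ step 4: ABABCCCAABABC ⇒ C·CA·C·CA·AB·AB·AB·C·C·CA·C·CA·AB
    A ↦ C
    B ↦ CA
    C ↦ AB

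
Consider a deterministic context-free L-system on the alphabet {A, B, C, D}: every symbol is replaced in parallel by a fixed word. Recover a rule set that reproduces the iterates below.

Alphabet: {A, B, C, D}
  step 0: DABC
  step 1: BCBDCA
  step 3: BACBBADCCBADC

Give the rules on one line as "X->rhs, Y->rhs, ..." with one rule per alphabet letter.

  step 0 ⇒ step 1: DABC ⇒ B·CB·DC·A
    A ↦ CB
    B ↦ DC
    C ↦ A
    D ↦ B

A->CB, B->DC, C->A, D->B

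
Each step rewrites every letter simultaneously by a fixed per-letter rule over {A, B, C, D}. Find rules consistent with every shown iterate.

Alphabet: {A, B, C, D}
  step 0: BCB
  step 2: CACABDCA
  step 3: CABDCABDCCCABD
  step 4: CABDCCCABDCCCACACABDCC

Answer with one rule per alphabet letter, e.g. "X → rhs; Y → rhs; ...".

  step 3 ⇒ step 4: CABDCABDCCCABD ⇒ CA·BD·C·C·CA·BD·C·C·CA·CA·CA·BD·C·C
    A ↦ BD
    B ↦ C
    C ↦ CA
    D ↦ C

A->BD, B->C, C->CA, D->C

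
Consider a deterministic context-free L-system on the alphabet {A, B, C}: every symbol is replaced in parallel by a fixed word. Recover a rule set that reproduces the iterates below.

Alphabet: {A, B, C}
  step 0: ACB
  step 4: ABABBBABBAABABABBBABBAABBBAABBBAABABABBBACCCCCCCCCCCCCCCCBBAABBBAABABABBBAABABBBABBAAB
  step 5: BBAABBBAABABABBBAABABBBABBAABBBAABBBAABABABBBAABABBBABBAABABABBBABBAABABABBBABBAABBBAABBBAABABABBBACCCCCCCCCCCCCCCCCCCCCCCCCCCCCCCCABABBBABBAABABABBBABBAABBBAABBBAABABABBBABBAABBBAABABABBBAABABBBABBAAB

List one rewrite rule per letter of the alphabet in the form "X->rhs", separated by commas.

A->BBA, B->AB, C->CC

  step 4 ⇒ step 5: ABABBBABBAABABABBBABBAABBBAABBBAABABABBBACCCCCCCCCCCCCCCCBBAABBBAABABABBBAABABBBABBAAB ⇒ BBA·AB·BBA·AB·AB·AB·BBA·AB·AB·BBA·BBA·AB·BBA·AB·BBA·AB·AB·AB·BBA·AB·AB·BBA·BBA·AB·AB·AB·BBA·BBA·AB·AB·AB·BBA·BBA·AB·BBA·AB·BBA·AB·AB·AB·BBA·CC·CC·CC·CC·CC·CC·CC·CC·CC·CC·CC·CC·CC·CC·CC·CC·AB·AB·BBA·BBA·AB·AB·AB·BBA·BBA·AB·BBA·AB·BBA·AB·AB·AB·BBA·BBA·AB·BBA·AB·AB·AB·BBA·AB·AB·BBA·BBA·AB
    A ↦ BBA
    B ↦ AB
    C ↦ CC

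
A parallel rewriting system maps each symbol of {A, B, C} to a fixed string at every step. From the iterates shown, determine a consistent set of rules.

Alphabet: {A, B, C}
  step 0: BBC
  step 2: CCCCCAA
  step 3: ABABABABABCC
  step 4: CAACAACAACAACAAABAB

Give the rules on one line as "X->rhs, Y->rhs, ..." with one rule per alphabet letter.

  step 3 ⇒ step 4: ABABABABABCC ⇒ C·AA·C·AA·C·AA·C·AA·C·AA·AB·AB
    A ↦ C
    B ↦ AA
    C ↦ AB

A->C, B->AA, C->AB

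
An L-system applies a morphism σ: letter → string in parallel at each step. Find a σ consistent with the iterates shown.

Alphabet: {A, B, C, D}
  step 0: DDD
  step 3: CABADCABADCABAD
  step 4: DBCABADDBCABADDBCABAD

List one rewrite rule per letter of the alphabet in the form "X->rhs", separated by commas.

  step 3 ⇒ step 4: CABADCABADCABAD ⇒ D·B·CA·B·AD·D·B·CA·B·AD·D·B·CA·B·AD
    A ↦ B
    B ↦ CA
    C ↦ D
    D ↦ AD

A->B, B->CA, C->D, D->AD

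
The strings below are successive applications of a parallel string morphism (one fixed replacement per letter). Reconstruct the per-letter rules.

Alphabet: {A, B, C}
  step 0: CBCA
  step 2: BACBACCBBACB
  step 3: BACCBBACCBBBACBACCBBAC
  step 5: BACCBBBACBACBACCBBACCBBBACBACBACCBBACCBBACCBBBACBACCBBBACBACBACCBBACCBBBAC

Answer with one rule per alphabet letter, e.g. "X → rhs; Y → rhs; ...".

A->C, B->BAC, C->B

  step 2 ⇒ step 3: BACBACCBBACB ⇒ BAC·C·B·BAC·C·B·B·BAC·BAC·C·B·BAC
    A ↦ C
    B ↦ BAC
    C ↦ B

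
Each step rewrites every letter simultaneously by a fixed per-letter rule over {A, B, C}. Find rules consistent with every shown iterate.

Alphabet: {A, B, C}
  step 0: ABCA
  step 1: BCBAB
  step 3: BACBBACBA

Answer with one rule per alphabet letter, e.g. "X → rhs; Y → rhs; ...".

  step 0 ⇒ step 1: ABCA ⇒ B·C·BA·B
    A ↦ B
    B ↦ C
    C ↦ BA

A->B, B->C, C->BA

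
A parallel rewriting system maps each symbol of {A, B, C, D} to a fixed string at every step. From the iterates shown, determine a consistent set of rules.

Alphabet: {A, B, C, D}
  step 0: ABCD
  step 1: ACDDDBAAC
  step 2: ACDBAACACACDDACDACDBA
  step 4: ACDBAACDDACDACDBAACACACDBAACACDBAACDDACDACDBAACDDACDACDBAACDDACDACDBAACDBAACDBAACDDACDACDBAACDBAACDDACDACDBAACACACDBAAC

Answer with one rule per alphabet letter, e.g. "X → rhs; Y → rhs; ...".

A->ACD, B->DD, C->BA, D->AC

  step 1 ⇒ step 2: ACDDDBAAC ⇒ ACD·BA·AC·AC·AC·DD·ACD·ACD·BA
    A ↦ ACD
    B ↦ DD
    C ↦ BA
    D ↦ AC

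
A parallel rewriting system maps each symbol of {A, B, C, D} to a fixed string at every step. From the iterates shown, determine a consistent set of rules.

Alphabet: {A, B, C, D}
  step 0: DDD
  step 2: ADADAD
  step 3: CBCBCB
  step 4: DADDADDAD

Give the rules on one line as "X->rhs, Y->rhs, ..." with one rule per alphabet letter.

A->C, B->AD, C->D, D->B

  step 3 ⇒ step 4: CBCBCB ⇒ D·AD·D·AD·D·AD
    B ↦ AD
    C ↦ D
  step 2 ⇒ step 3: ADADAD ⇒ C·B·C·B·C·B
    A ↦ C
  step 2 ⇒ step 3: ADADAD ⇒ C·B·C·B·C·B
    D ↦ B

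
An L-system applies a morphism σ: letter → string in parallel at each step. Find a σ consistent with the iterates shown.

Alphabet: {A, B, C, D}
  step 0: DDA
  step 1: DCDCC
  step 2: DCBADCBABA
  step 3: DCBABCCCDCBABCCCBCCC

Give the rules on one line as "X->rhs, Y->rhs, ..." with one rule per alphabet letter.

  step 2 ⇒ step 3: DCBADCBABA ⇒ DC·BA·BCC·C·DC·BA·BCC·C·BCC·C
    A ↦ C
    B ↦ BCC
    C ↦ BA
    D ↦ DC

A->C, B->BCC, C->BA, D->DC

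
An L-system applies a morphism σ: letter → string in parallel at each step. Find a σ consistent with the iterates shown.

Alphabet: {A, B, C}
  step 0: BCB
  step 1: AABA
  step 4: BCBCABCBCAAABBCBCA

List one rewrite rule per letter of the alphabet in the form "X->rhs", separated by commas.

  step 0 ⇒ step 1: BCB ⇒ A·AB·A
    B ↦ A
    C ↦ AB
    A ↦ BC  (constrained at step 1)

A->BC, B->A, C->AB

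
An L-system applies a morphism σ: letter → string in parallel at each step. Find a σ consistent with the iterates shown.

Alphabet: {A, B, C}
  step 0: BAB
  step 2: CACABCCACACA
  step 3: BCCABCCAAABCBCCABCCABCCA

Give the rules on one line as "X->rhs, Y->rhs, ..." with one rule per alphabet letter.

  step 2 ⇒ step 3: CACABCCACACA ⇒ BC·CA·BC·CA·AA·BC·BC·CA·BC·CA·BC·CA
    A ↦ CA
    B ↦ AA
    C ↦ BC

A->CA, B->AA, C->BC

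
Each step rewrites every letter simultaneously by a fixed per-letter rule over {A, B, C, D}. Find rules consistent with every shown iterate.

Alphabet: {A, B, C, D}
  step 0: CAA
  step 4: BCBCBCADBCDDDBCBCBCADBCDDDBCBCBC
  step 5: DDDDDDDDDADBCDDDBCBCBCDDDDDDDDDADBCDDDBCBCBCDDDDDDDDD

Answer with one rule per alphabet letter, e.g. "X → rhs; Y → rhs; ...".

  step 4 ⇒ step 5: BCBCBCADBCDDDBCBCBCADBCDDDBCBCBC ⇒ DD·D·DD·D·DD·D·AD·BC·DD·D·BC·BC·BC·DD·D·DD·D·DD·D·AD·BC·DD·D·BC·BC·BC·DD·D·DD·D·DD·D
    A ↦ AD
    B ↦ DD
    C ↦ D
    D ↦ BC

A->AD, B->DD, C->D, D->BC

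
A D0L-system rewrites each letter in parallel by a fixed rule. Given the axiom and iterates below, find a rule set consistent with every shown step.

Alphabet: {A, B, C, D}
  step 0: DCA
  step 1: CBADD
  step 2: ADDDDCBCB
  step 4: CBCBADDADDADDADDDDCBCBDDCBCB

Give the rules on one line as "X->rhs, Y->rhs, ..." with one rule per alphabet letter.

A->DD, B->DD, C->A, D->CB

  step 1 ⇒ step 2: CBADD ⇒ A·DD·DD·CB·CB
    A ↦ DD
    B ↦ DD
    C ↦ A
    D ↦ CB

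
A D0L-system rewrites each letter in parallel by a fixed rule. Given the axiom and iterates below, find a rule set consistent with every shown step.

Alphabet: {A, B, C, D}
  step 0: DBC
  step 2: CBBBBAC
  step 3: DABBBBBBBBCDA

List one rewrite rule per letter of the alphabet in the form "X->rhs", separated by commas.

A->C, B->BB, C->DA, D->A

  step 2 ⇒ step 3: CBBBBAC ⇒ DA·BB·BB·BB·BB·C·DA
    A ↦ C
    B ↦ BB
    C ↦ DA
    D ↦ A  (constrained at step 0)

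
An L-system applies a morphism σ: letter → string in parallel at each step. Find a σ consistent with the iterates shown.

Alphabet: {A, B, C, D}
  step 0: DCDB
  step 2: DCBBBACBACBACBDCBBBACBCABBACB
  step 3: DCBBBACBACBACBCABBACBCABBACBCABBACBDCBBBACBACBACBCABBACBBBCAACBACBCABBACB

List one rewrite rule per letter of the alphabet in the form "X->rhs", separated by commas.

  step 2 ⇒ step 3: DCBBBACBACBACBDCBBBACBCABBACB ⇒ DCB·BB·ACB·ACB·ACB·CA·BB·ACB·CA·BB·ACB·CA·BB·ACB·DCB·BB·ACB·ACB·ACB·CA·BB·ACB·BB·CA·ACB·ACB·CA·BB·ACB
    A ↦ CA
    B ↦ ACB
    C ↦ BB
    D ↦ DCB

A->CA, B->ACB, C->BB, D->DCB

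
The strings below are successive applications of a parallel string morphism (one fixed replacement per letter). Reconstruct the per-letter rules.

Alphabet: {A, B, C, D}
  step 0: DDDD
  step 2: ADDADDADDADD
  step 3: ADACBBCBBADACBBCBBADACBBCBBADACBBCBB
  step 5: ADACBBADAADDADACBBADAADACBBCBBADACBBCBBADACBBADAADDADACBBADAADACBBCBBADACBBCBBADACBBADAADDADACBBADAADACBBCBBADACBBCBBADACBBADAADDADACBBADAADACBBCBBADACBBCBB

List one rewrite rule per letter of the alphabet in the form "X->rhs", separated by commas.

  step 2 ⇒ step 3: ADDADDADDADD ⇒ ADA·CBB·CBB·ADA·CBB·CBB·ADA·CBB·CBB·ADA·CBB·CBB
    A ↦ ADA
    D ↦ CBB
    B ↦ D  (constrained at step 3)
    C ↦ A  (constrained at step 3)

A->ADA, B->D, C->A, D->CBB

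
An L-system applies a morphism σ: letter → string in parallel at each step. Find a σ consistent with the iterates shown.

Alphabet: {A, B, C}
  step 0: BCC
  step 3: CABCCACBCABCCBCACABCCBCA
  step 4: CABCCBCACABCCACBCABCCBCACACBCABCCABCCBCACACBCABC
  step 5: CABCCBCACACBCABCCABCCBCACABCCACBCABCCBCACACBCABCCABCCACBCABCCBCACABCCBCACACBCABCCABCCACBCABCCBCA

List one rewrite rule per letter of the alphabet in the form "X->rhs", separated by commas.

A->BC, B->CB, C->CA

  step 4 ⇒ step 5: CABCCBCACABCCACBCABCCBCACACBCABCCABCCBCACACBCABC ⇒ CA·BC·CB·CA·CA·CB·CA·BC·CA·BC·CB·CA·CA·BC·CA·CB·CA·BC·CB·CA·CA·CB·CA·BC·CA·BC·CA·CB·CA·BC·CB·CA·CA·BC·CB·CA·CA·CB·CA·BC·CA·BC·CA·CB·CA·BC·CB·CA
    A ↦ BC
    B ↦ CB
    C ↦ CA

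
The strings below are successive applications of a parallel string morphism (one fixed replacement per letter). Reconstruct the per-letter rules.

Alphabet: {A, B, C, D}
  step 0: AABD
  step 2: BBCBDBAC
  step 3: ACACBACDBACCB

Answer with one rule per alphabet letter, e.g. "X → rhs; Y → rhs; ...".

  step 2 ⇒ step 3: BBCBDBAC ⇒ AC·AC·B·AC·DB·AC·C·B
    A ↦ C
    B ↦ AC
    C ↦ B
    D ↦ DB

A->C, B->AC, C->B, D->DB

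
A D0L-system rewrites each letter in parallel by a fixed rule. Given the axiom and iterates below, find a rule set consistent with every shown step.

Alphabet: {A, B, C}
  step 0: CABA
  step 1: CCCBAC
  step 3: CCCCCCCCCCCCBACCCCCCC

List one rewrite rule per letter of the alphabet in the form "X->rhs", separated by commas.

  step 0 ⇒ step 1: CABA ⇒ CC·C·BA·C
    A ↦ C
    B ↦ BA
    C ↦ CC

A->C, B->BA, C->CC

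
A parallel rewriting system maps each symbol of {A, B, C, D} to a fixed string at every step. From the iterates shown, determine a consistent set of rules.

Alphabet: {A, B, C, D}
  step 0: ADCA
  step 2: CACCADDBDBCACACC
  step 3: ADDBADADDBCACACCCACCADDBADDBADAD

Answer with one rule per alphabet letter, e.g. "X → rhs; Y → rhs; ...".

A->DB, B->CC, C->AD, D->CA

  step 2 ⇒ step 3: CACCADDBDBCACACC ⇒ AD·DB·AD·AD·DB·CA·CA·CC·CA·CC·AD·DB·AD·DB·AD·AD
    A ↦ DB
    B ↦ CC
    C ↦ AD
    D ↦ CA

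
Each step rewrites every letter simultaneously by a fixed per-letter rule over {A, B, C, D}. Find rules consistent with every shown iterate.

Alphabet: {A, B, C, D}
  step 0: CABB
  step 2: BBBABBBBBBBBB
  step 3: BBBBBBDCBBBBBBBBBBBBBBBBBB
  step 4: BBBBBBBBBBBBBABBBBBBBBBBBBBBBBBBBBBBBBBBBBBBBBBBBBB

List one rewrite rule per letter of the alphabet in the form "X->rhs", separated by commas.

  step 3 ⇒ step 4: BBBBBBDCBBBBBBBBBBBBBBBBBB ⇒ BB·BB·BB·BB·BB·BB·BA·B·BB·BB·BB·BB·BB·BB·BB·BB·BB·BB·BB·BB·BB·BB·BB·BB·BB·BB
    B ↦ BB
    C ↦ B
    D ↦ BA
  step 2 ⇒ step 3: BBBABBBBBBBBB ⇒ BB·BB·BB·DC·BB·BB·BB·BB·BB·BB·BB·BB·BB
    A ↦ DC

A->DC, B->BB, C->B, D->BA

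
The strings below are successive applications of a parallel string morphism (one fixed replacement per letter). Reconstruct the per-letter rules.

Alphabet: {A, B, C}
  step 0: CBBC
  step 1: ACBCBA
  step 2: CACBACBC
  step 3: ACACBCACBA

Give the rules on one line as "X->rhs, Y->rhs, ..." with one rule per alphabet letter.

  step 2 ⇒ step 3: CACBACBC ⇒ A·C·A·CB·C·A·CB·A
    A ↦ C
    B ↦ CB
    C ↦ A

A->C, B->CB, C->A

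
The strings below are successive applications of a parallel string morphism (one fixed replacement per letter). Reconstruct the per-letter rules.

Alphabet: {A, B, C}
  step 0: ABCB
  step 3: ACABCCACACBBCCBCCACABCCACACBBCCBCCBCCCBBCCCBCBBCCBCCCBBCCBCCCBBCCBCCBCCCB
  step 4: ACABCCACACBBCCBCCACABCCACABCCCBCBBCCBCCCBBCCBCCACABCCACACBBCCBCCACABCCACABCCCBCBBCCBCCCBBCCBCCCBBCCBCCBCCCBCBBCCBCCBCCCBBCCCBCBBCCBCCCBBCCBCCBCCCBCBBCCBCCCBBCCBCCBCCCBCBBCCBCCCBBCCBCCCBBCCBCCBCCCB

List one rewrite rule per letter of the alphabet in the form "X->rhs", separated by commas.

A->ACA, B->CB, C->BCC

  step 3 ⇒ step 4: ACABCCACACBBCCBCCACABCCACACBBCCBCCBCCCBBCCCBCBBCCBCCCBBCCBCCCBBCCBCCBCCCB ⇒ ACA·BCC·ACA·CB·BCC·BCC·ACA·BCC·ACA·BCC·CB·CB·BCC·BCC·CB·BCC·BCC·ACA·BCC·ACA·CB·BCC·BCC·ACA·BCC·ACA·BCC·CB·CB·BCC·BCC·CB·BCC·BCC·CB·BCC·BCC·BCC·CB·CB·BCC·BCC·BCC·CB·BCC·CB·CB·BCC·BCC·CB·BCC·BCC·BCC·CB·CB·BCC·BCC·CB·BCC·BCC·BCC·CB·CB·BCC·BCC·CB·BCC·BCC·CB·BCC·BCC·BCC·CB
    A ↦ ACA
    B ↦ CB
    C ↦ BCC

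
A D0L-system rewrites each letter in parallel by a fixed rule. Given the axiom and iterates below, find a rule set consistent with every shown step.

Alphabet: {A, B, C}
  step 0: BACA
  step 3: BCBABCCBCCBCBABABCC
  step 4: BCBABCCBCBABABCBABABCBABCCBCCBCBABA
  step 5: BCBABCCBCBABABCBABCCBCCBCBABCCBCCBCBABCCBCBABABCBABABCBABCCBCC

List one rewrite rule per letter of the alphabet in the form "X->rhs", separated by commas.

A->C, B->BC, C->BA

  step 4 ⇒ step 5: BCBABCCBCBABABCBABABCBABCCBCCBCBABA ⇒ BC·BA·BC·C·BC·BA·BA·BC·BA·BC·C·BC·C·BC·BA·BC·C·BC·C·BC·BA·BC·C·BC·BA·BA·BC·BA·BA·BC·BA·BC·C·BC·C
    A ↦ C
    B ↦ BC
    C ↦ BA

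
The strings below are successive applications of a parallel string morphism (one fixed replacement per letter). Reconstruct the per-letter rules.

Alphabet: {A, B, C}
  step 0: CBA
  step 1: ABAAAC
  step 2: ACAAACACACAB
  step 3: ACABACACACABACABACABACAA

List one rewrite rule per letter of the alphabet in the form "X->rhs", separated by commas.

  step 2 ⇒ step 3: ACAAACACACAB ⇒ AC·AB·AC·AC·AC·AB·AC·AB·AC·AB·AC·AA
    A ↦ AC
    B ↦ AA
    C ↦ AB

A->AC, B->AA, C->AB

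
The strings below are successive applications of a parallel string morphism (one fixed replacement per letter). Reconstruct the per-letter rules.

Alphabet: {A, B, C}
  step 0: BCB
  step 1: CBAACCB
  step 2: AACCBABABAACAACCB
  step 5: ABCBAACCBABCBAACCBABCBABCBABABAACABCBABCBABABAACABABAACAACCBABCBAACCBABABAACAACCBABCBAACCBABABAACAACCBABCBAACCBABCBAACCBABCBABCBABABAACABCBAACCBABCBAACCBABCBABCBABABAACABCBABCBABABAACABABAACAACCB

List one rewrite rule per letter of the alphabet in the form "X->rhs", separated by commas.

A->AB, B->CB, C->AAC

  step 1 ⇒ step 2: CBAACCB ⇒ AAC·CB·AB·AB·AAC·AAC·CB
    A ↦ AB
    B ↦ CB
    C ↦ AAC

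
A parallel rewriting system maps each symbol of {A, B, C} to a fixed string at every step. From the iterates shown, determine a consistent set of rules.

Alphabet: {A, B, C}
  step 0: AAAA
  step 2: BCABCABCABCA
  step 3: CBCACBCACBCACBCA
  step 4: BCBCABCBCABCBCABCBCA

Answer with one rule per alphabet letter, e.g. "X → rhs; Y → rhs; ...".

A->CA, B->C, C->B

  step 3 ⇒ step 4: CBCACBCACBCACBCA ⇒ B·C·B·CA·B·C·B·CA·B·C·B·CA·B·C·B·CA
    A ↦ CA
    B ↦ C
    C ↦ B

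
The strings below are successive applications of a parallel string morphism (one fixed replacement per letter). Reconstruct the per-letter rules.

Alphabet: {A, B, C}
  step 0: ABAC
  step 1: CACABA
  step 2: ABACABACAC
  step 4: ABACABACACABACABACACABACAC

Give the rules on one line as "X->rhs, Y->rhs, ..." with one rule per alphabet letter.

A->C, B->A, C->ABA

  step 1 ⇒ step 2: CACABA ⇒ ABA·C·ABA·C·A·C
    A ↦ C
    B ↦ A
    C ↦ ABA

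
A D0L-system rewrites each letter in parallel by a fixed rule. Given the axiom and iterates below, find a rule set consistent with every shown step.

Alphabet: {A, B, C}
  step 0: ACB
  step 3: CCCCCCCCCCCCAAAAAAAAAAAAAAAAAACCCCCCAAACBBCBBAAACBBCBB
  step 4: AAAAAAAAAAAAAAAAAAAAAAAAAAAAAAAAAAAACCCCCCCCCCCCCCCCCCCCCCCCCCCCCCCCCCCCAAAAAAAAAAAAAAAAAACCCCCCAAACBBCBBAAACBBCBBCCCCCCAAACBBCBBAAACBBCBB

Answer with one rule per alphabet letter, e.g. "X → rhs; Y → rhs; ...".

  step 3 ⇒ step 4: CCCCCCCCCCCCAAAAAAAAAAAAAAAAAACCCCCCAAACBBCBBAAACBBCBB ⇒ AAA·AAA·AAA·AAA·AAA·AAA·AAA·AAA·AAA·AAA·AAA·AAA·CC·CC·CC·CC·CC·CC·CC·CC·CC·CC·CC·CC·CC·CC·CC·CC·CC·CC·AAA·AAA·AAA·AAA·AAA·AAA·CC·CC·CC·AAA·CBB·CBB·AAA·CBB·CBB·CC·CC·CC·AAA·CBB·CBB·AAA·CBB·CBB
    A ↦ CC
    B ↦ CBB
    C ↦ AAA

A->CC, B->CBB, C->AAA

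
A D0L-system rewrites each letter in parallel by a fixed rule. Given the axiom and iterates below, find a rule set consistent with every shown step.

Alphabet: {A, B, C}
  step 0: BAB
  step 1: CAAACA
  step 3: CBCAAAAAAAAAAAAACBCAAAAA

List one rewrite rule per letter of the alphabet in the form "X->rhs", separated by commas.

A->AA, B->CA, C->CB

  step 0 ⇒ step 1: BAB ⇒ CA·AA·CA
    A ↦ AA
    B ↦ CA
    C ↦ CB  (constrained at step 1)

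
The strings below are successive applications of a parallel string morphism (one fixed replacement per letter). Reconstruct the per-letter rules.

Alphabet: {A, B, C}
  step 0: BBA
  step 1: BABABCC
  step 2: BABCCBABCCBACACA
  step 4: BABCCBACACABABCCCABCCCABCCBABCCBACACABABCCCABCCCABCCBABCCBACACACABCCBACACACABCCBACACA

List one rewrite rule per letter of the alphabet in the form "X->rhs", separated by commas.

A->BCC, B->BA, C->CA

  step 1 ⇒ step 2: BABABCC ⇒ BA·BCC·BA·BCC·BA·CA·CA
    A ↦ BCC
    B ↦ BA
    C ↦ CA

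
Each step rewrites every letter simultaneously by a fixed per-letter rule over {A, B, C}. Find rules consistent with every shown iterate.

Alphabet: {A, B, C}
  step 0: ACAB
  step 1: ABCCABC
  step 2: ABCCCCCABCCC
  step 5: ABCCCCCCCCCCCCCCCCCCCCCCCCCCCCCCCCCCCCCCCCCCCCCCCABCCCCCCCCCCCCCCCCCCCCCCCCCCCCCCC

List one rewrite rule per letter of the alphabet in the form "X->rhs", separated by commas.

A->AB, B->C, C->CC

  step 1 ⇒ step 2: ABCCABC ⇒ AB·C·CC·CC·AB·C·CC
    A ↦ AB
    B ↦ C
    C ↦ CC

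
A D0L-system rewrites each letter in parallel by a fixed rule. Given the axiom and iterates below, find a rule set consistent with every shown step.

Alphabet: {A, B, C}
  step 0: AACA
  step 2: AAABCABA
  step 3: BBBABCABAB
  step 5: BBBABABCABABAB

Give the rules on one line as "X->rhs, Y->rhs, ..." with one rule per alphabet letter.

A->B, B->A, C->BCA

  step 2 ⇒ step 3: AAABCABA ⇒ B·B·B·A·BCA·B·A·B
    A ↦ B
    B ↦ A
    C ↦ BCA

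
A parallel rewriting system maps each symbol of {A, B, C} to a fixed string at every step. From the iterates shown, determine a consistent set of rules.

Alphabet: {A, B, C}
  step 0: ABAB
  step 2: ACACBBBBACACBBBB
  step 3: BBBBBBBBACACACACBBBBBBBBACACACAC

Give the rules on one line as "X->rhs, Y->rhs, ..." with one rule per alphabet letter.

A->BB, B->AC, C->BB

  step 2 ⇒ step 3: ACACBBBBACACBBBB ⇒ BB·BB·BB·BB·AC·AC·AC·AC·BB·BB·BB·BB·AC·AC·AC·AC
    A ↦ BB
    B ↦ AC
    C ↦ BB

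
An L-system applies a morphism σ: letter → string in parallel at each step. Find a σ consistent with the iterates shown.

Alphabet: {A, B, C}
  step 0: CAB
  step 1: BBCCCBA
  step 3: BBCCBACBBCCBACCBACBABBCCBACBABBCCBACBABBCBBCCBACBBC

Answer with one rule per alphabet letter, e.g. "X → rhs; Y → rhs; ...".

  step 0 ⇒ step 1: CAB ⇒ BBC·C·CBA
    A ↦ C
    B ↦ CBA
    C ↦ BBC

A->C, B->CBA, C->BBC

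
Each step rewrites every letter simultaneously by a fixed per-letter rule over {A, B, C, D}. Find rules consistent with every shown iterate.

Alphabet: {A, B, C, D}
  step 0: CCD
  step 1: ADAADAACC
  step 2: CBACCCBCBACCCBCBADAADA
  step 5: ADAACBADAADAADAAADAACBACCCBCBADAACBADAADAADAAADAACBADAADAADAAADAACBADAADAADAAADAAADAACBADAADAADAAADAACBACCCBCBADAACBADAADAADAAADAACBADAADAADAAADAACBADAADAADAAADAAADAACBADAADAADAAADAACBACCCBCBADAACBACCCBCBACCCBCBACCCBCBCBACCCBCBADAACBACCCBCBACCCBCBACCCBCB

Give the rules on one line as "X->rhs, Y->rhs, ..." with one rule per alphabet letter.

A->CB, B->A, C->ADA, D->ACC

  step 1 ⇒ step 2: ADAADAACC ⇒ CB·ACC·CB·CB·ACC·CB·CB·ADA·ADA
    A ↦ CB
    C ↦ ADA
    D ↦ ACC
    B ↦ A  (constrained at step 2)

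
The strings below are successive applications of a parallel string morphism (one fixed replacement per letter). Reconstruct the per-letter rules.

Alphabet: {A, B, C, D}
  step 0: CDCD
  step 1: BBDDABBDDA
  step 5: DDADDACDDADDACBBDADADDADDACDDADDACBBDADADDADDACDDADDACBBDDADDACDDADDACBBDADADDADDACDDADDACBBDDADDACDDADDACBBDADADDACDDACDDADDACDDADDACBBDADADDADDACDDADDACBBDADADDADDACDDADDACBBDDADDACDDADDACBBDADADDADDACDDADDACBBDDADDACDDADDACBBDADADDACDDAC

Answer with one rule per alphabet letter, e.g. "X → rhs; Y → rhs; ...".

A->C, B->DA, C->BB, D->DDA

  step 0 ⇒ step 1: CDCD ⇒ BB·DDA·BB·DDA
    C ↦ BB
    D ↦ DDA
    A ↦ C  (constrained at step 1)
    B ↦ DA  (constrained at step 1)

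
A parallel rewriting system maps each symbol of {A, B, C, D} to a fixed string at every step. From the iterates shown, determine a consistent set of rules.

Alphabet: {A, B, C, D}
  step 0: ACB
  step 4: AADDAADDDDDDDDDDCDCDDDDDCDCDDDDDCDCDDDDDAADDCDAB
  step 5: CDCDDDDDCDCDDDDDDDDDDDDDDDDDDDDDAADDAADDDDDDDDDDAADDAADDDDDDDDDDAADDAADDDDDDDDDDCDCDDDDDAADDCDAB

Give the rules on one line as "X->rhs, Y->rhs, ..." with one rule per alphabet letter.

  step 4 ⇒ step 5: AADDAADDDDDDDDDDCDCDDDDDCDCDDDDDCDCDDDDDAADDCDAB ⇒ CD·CD·DD·DD·CD·CD·DD·DD·DD·DD·DD·DD·DD·DD·DD·DD·AA·DD·AA·DD·DD·DD·DD·DD·AA·DD·AA·DD·DD·DD·DD·DD·AA·DD·AA·DD·DD·DD·DD·DD·CD·CD·DD·DD·AA·DD·CD·AB
    A ↦ CD
    B ↦ AB
    C ↦ AA
    D ↦ DD

A->CD, B->AB, C->AA, D->DD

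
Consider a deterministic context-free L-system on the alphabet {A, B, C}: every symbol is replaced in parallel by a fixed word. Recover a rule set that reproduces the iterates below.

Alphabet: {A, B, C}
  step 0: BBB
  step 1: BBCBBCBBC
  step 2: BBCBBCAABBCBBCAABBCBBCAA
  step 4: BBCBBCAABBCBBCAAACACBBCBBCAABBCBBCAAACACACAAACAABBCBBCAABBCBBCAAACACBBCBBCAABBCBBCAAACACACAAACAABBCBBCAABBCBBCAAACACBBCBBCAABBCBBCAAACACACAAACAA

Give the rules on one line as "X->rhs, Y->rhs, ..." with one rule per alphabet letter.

A->AC, B->BBC, C->AA

  step 1 ⇒ step 2: BBCBBCBBC ⇒ BBC·BBC·AA·BBC·BBC·AA·BBC·BBC·AA
    B ↦ BBC
    C ↦ AA
    A ↦ AC  (constrained at step 2)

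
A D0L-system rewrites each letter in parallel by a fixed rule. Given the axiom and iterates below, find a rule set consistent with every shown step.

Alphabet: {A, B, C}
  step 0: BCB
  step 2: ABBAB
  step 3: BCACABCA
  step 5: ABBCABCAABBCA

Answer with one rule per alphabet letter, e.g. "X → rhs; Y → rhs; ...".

A->B, B->CA, C->A

  step 2 ⇒ step 3: ABBAB ⇒ B·CA·CA·B·CA
    A ↦ B
    B ↦ CA
    C ↦ A  (constrained at step 0)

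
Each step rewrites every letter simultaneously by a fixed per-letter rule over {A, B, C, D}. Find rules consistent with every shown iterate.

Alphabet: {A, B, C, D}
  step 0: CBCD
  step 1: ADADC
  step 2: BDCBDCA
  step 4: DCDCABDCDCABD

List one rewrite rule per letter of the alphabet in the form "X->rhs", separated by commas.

A->B, B->D, C->A, D->DC

  step 1 ⇒ step 2: ADADC ⇒ B·DC·B·DC·A
    A ↦ B
    C ↦ A
    D ↦ DC
  step 0 ⇒ step 1: CBCD ⇒ A·D·A·DC
    B ↦ D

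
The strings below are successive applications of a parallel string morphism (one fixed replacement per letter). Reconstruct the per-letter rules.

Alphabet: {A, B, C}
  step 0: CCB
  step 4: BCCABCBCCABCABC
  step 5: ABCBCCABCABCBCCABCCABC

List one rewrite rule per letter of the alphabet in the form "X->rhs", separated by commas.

A->C, B->A, C->BC

  step 4 ⇒ step 5: BCCABCBCCABCABC ⇒ A·BC·BC·C·A·BC·A·BC·BC·C·A·BC·C·A·BC
    A ↦ C
    B ↦ A
    C ↦ BC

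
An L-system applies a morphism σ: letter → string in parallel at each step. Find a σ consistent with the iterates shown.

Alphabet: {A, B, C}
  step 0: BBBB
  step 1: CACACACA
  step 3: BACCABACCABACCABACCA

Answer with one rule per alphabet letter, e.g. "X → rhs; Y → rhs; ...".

A->B, B->CA, C->AC

  step 0 ⇒ step 1: BBBB ⇒ CA·CA·CA·CA
    B ↦ CA
    A ↦ B  (constrained at step 1)
    C ↦ AC  (constrained at step 1)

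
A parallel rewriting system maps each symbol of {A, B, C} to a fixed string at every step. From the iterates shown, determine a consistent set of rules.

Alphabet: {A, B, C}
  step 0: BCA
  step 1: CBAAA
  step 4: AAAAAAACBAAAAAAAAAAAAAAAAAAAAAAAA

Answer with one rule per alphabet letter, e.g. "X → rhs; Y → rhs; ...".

A->AA, B->CB, C->A

  step 0 ⇒ step 1: BCA ⇒ CB·A·AA
    A ↦ AA
    B ↦ CB
    C ↦ A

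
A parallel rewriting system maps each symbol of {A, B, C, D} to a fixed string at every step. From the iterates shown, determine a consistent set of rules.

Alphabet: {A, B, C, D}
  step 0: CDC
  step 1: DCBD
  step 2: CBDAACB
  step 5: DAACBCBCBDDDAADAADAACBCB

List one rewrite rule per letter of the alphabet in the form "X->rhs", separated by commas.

  step 1 ⇒ step 2: DCBD ⇒ CB·D·AA·CB
    B ↦ AA
    C ↦ D
    D ↦ CB
    A ↦ D  (constrained at step 2)

A->D, B->AA, C->D, D->CB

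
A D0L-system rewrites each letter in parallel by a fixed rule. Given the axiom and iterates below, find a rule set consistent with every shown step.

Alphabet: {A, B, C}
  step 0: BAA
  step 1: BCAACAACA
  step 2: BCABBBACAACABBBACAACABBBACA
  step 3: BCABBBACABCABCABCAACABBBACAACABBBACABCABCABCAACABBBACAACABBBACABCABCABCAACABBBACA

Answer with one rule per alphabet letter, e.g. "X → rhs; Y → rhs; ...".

  step 2 ⇒ step 3: BCABBBACAACABBBACAACABBBACA ⇒ BCA·BBB·ACA·BCA·BCA·BCA·ACA·BBB·ACA·ACA·BBB·ACA·BCA·BCA·BCA·ACA·BBB·ACA·ACA·BBB·ACA·BCA·BCA·BCA·ACA·BBB·ACA
    A ↦ ACA
    B ↦ BCA
    C ↦ BBB

A->ACA, B->BCA, C->BBB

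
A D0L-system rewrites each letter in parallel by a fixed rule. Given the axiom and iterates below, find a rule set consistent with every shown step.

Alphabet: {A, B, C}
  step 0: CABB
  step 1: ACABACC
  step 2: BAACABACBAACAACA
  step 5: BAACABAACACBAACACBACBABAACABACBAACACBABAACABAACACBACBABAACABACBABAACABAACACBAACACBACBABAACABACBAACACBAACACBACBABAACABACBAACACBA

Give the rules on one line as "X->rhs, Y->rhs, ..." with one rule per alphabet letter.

A->BA, B->C, C->ACA

  step 1 ⇒ step 2: ACABACC ⇒ BA·ACA·BA·C·BA·ACA·ACA
    A ↦ BA
    B ↦ C
    C ↦ ACA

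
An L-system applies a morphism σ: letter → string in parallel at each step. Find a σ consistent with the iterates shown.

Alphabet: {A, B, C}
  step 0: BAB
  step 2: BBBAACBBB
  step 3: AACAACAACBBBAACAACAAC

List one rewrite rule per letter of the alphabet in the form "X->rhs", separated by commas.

A->B, B->AAC, C->B

  step 2 ⇒ step 3: BBBAACBBB ⇒ AAC·AAC·AAC·B·B·B·AAC·AAC·AAC
    A ↦ B
    B ↦ AAC
    C ↦ B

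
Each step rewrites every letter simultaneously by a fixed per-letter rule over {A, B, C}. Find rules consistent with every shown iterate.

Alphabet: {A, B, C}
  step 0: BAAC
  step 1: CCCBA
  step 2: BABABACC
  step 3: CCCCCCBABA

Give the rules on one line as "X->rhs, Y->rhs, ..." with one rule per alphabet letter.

A->C, B->C, C->BA

  step 2 ⇒ step 3: BABABACC ⇒ C·C·C·C·C·C·BA·BA
    A ↦ C
    B ↦ C
    C ↦ BA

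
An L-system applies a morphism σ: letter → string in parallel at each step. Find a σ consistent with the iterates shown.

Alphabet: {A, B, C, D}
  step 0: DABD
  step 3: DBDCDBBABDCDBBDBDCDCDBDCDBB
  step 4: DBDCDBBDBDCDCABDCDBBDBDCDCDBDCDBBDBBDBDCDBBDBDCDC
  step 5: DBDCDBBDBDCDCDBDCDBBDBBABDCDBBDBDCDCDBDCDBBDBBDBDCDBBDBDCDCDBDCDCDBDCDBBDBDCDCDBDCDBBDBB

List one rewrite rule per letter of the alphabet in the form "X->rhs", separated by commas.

  step 4 ⇒ step 5: DBDCDBBDBDCDCABDCDBBDBDCDCDBDCDBBDBBDBDCDBBDBDCDC ⇒ DB·DC·DB·B·DB·DC·DC·DB·DC·DB·B·DB·B·AB·DC·DB·B·DB·DC·DC·DB·DC·DB·B·DB·B·DB·DC·DB·B·DB·DC·DC·DB·DC·DC·DB·DC·DB·B·DB·DC·DC·DB·DC·DB·B·DB·B
    A ↦ AB
    B ↦ DC
    C ↦ B
    D ↦ DB

A->AB, B->DC, C->B, D->DB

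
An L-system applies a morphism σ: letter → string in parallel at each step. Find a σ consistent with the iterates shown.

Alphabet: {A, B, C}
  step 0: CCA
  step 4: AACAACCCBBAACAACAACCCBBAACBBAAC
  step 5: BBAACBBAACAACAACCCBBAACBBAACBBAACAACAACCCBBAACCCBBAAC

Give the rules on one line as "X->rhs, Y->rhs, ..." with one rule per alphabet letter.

  step 4 ⇒ step 5: AACAACCCBBAACAACAACCCBBAACBBAAC ⇒ B·B·AAC·B·B·AAC·AAC·AAC·C·C·B·B·AAC·B·B·AAC·B·B·AAC·AAC·AAC·C·C·B·B·AAC·C·C·B·B·AAC
    A ↦ B
    B ↦ C
    C ↦ AAC

A->B, B->C, C->AAC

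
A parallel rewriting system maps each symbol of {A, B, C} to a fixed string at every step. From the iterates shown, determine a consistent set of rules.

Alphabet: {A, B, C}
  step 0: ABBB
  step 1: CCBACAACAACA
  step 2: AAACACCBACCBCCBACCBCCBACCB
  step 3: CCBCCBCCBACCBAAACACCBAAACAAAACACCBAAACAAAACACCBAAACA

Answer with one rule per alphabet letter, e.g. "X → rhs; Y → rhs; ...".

A->CCB, B->ACA, C->A

  step 2 ⇒ step 3: AAACACCBACCBCCBACCBCCBACCB ⇒ CCB·CCB·CCB·A·CCB·A·A·ACA·CCB·A·A·ACA·A·A·ACA·CCB·A·A·ACA·A·A·ACA·CCB·A·A·ACA
    A ↦ CCB
    B ↦ ACA
    C ↦ A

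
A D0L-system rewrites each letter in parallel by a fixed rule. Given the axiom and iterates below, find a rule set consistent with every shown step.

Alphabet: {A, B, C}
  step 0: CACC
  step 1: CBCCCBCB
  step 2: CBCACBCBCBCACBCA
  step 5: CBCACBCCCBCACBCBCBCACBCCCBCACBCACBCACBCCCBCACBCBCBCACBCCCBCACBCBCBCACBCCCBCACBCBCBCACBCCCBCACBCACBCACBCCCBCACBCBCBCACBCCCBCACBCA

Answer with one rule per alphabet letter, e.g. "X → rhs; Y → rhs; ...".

  step 1 ⇒ step 2: CBCCCBCB ⇒ CB·CA·CB·CB·CB·CA·CB·CA
    B ↦ CA
    C ↦ CB
  step 0 ⇒ step 1: CACC ⇒ CB·CC·CB·CB
    A ↦ CC

A->CC, B->CA, C->CB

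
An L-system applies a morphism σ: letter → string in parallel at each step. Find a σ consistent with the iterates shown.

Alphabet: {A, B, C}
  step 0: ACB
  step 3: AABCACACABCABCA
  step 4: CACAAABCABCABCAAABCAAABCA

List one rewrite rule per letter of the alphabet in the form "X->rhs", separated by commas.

A->CA, B->AA, C->B

  step 3 ⇒ step 4: AABCACACABCABCA ⇒ CA·CA·AA·B·CA·B·CA·B·CA·AA·B·CA·AA·B·CA
    A ↦ CA
    B ↦ AA
    C ↦ B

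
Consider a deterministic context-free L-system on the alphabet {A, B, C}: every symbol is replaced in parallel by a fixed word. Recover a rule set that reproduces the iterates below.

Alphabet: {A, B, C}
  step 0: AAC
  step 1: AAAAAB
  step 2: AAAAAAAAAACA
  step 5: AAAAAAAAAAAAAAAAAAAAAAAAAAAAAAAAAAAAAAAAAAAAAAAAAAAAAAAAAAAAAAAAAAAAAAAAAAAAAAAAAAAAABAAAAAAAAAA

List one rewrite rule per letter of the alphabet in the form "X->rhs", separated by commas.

A->AA, B->CA, C->AB

  step 1 ⇒ step 2: AAAAAB ⇒ AA·AA·AA·AA·AA·CA
    A ↦ AA
    B ↦ CA
  step 0 ⇒ step 1: AAC ⇒ AA·AA·AB
    C ↦ AB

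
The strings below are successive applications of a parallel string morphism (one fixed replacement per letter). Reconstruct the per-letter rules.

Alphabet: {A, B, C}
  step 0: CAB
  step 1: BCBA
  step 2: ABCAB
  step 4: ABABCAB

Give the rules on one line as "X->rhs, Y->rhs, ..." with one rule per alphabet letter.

  step 1 ⇒ step 2: BCBA ⇒ A·BC·A·B
    A ↦ B
    B ↦ A
    C ↦ BC

A->B, B->A, C->BC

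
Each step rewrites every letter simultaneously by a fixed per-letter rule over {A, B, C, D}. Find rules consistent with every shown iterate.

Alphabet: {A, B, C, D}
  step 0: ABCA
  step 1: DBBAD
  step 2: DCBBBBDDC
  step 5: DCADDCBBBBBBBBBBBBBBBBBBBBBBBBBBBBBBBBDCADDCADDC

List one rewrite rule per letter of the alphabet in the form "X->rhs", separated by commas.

  step 1 ⇒ step 2: DBBAD ⇒ DC·BB·BB·D·DC
    A ↦ D
    B ↦ BB
    D ↦ DC
  step 0 ⇒ step 1: ABCA ⇒ D·BB·A·D
    C ↦ A

A->D, B->BB, C->A, D->DC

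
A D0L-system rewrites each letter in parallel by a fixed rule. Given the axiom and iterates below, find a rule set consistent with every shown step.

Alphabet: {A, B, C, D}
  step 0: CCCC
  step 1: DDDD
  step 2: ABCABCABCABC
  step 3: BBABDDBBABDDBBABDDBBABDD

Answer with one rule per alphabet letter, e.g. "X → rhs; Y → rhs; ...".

A->BB, B->ABD, C->D, D->ABC

  step 2 ⇒ step 3: ABCABCABCABC ⇒ BB·ABD·D·BB·ABD·D·BB·ABD·D·BB·ABD·D
    A ↦ BB
    B ↦ ABD
    C ↦ D
  step 1 ⇒ step 2: DDDD ⇒ ABC·ABC·ABC·ABC
    D ↦ ABC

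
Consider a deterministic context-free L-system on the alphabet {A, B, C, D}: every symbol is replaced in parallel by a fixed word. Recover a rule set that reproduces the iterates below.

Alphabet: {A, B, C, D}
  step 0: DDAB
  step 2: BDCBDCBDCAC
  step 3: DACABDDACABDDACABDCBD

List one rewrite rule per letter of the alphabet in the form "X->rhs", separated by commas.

A->C, B->DA, C->BD, D->CA

  step 2 ⇒ step 3: BDCBDCBDCAC ⇒ DA·CA·BD·DA·CA·BD·DA·CA·BD·C·BD
    A ↦ C
    B ↦ DA
    C ↦ BD
    D ↦ CA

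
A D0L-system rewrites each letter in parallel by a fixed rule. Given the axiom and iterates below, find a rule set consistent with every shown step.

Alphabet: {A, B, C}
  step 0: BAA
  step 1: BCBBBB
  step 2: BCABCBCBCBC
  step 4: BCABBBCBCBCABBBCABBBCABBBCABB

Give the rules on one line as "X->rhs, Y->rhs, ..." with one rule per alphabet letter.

A->BB, B->BC, C->A

  step 1 ⇒ step 2: BCBBBB ⇒ BC·A·BC·BC·BC·BC
    B ↦ BC
    C ↦ A
  step 0 ⇒ step 1: BAA ⇒ BC·BB·BB
    A ↦ BB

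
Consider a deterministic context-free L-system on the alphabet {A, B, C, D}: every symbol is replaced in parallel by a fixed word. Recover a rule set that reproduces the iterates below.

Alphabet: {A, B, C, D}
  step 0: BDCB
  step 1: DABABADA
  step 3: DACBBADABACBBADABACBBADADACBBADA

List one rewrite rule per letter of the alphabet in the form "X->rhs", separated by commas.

A->CB, B->DA, C->BA, D->BA

  step 0 ⇒ step 1: BDCB ⇒ DA·BA·BA·DA
    B ↦ DA
    C ↦ BA
    D ↦ BA
    A ↦ CB  (constrained at step 1)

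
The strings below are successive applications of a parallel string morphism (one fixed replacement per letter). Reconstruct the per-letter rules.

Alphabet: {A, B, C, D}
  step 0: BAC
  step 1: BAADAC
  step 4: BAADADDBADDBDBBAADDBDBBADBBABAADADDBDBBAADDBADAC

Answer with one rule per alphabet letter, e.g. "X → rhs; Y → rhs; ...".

  step 0 ⇒ step 1: BAC ⇒ BA·AD·AC
    A ↦ AD
    B ↦ BA
    C ↦ AC
    D ↦ DB  (constrained at step 1)

A->AD, B->BA, C->AC, D->DB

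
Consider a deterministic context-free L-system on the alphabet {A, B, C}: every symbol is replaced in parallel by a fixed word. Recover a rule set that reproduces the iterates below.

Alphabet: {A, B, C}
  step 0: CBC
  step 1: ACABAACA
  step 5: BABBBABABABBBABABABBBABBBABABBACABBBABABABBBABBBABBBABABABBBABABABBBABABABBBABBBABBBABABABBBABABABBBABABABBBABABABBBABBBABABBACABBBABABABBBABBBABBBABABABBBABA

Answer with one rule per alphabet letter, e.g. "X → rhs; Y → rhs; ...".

A->BB, B->BA, C->ACA

  step 0 ⇒ step 1: CBC ⇒ ACA·BA·ACA
    B ↦ BA
    C ↦ ACA
    A ↦ BB  (constrained at step 1)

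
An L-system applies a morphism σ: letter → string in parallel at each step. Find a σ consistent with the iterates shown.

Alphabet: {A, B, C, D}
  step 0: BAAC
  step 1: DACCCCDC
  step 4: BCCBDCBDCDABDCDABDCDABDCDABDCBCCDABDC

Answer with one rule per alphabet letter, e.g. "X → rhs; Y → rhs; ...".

A->CC, B->DA, C->DC, D->B

  step 0 ⇒ step 1: BAAC ⇒ DA·CC·CC·DC
    A ↦ CC
    B ↦ DA
    C ↦ DC
    D ↦ B  (constrained at step 1)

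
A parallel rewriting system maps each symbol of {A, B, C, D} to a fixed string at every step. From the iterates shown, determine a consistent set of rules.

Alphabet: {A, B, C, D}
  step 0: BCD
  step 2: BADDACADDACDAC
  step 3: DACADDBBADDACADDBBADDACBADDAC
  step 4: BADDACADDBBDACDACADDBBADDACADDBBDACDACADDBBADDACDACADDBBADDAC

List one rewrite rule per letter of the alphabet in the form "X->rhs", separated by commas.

  step 3 ⇒ step 4: DACADDBBADDACADDBBADDACBADDAC ⇒ B·ADD·AC·ADD·B·B·DAC·DAC·ADD·B·B·ADD·AC·ADD·B·B·DAC·DAC·ADD·B·B·ADD·AC·DAC·ADD·B·B·ADD·AC
    A ↦ ADD
    B ↦ DAC
    C ↦ AC
    D ↦ B

A->ADD, B->DAC, C->AC, D->B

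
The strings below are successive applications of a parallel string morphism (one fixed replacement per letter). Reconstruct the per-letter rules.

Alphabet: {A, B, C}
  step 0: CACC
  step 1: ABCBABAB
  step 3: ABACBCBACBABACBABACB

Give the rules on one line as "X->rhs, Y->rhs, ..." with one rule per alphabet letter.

A->CB, B->A, C->AB

  step 0 ⇒ step 1: CACC ⇒ AB·CB·AB·AB
    A ↦ CB
    C ↦ AB
    B ↦ A  (constrained at step 1)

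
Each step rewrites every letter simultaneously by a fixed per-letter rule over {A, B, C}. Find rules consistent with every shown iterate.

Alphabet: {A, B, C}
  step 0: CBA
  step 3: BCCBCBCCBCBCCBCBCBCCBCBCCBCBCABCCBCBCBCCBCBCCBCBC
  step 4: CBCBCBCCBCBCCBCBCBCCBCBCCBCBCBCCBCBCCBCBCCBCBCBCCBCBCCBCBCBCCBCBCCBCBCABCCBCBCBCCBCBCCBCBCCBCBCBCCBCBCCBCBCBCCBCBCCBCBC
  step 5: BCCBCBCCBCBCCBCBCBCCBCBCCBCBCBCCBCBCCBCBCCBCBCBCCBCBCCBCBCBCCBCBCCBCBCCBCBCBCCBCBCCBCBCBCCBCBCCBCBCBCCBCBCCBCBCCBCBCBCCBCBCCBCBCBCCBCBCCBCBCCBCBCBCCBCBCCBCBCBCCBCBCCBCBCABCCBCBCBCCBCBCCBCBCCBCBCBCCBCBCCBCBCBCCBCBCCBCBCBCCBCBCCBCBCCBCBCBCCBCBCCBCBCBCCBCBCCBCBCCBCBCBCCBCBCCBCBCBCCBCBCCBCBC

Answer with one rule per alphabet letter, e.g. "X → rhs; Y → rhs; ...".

  step 4 ⇒ step 5: CBCBCBCCBCBCCBCBCBCCBCBCCBCBCBCCBCBCCBCBCCBCBCBCCBCBCCBCBCBCCBCBCCBCBCABCCBCBCBCCBCBCCBCBCCBCBCBCCBCBCCBCBCBCCBCBCCBCBC ⇒ BC·CBC·BC·CBC·BC·CBC·BC·BC·CBC·BC·CBC·BC·BC·CBC·BC·CBC·BC·CBC·BC·BC·CBC·BC·CBC·BC·BC·CBC·BC·CBC·BC·CBC·BC·BC·CBC·BC·CBC·BC·BC·CBC·BC·CBC·BC·BC·CBC·BC·CBC·BC·CBC·BC·BC·CBC·BC·CBC·BC·BC·CBC·BC·CBC·BC·CBC·BC·BC·CBC·BC·CBC·BC·BC·CBC·BC·CBC·BC·ABC·CBC·BC·BC·CBC·BC·CBC·BC·CBC·BC·BC·CBC·BC·CBC·BC·BC·CBC·BC·CBC·BC·BC·CBC·BC·CBC·BC·CBC·BC·BC·CBC·BC·CBC·BC·BC·CBC·BC·CBC·BC·CBC·BC·BC·CBC·BC·CBC·BC·BC·CBC·BC·CBC·BC
    A ↦ ABC
    B ↦ CBC
    C ↦ BC

A->ABC, B->CBC, C->BC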